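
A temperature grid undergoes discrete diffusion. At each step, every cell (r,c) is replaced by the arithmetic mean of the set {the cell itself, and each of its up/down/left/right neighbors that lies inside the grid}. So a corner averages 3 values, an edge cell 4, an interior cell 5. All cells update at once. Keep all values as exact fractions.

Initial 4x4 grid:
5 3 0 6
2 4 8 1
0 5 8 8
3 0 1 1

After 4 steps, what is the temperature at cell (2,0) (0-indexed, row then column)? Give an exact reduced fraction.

Answer: 67811/24000

Derivation:
Step 1: cell (2,0) = 5/2
Step 2: cell (2,0) = 193/80
Step 3: cell (2,0) = 2257/800
Step 4: cell (2,0) = 67811/24000
Full grid after step 4:
  21257/6480 792299/216000 834947/216000 135043/32400
  704939/216000 63353/18000 372607/90000 899567/216000
  67811/24000 50891/15000 85513/22500 182323/43200
  7097/2700 23247/8000 155401/43200 61889/16200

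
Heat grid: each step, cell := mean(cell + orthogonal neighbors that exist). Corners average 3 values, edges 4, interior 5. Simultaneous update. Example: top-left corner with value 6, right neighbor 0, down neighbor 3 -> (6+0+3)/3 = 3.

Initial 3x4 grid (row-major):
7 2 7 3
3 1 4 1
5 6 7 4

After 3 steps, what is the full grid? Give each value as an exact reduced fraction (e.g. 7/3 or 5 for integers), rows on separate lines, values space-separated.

Answer: 953/240 3193/800 27517/7200 1613/432
7453/1800 24271/6000 24091/6000 3419/900
2323/540 15731/3600 847/200 49/12

Derivation:
After step 1:
  4 17/4 4 11/3
  4 16/5 4 3
  14/3 19/4 21/4 4
After step 2:
  49/12 309/80 191/48 32/9
  119/30 101/25 389/100 11/3
  161/36 67/15 9/2 49/12
After step 3:
  953/240 3193/800 27517/7200 1613/432
  7453/1800 24271/6000 24091/6000 3419/900
  2323/540 15731/3600 847/200 49/12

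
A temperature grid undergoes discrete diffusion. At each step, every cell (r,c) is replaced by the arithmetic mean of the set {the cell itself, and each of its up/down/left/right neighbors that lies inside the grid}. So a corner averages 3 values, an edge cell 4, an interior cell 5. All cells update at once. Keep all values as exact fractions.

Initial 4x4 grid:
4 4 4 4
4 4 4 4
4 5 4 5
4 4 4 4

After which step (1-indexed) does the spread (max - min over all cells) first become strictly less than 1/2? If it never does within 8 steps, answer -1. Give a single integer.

Step 1: max=22/5, min=4, spread=2/5
  -> spread < 1/2 first at step 1
Step 2: max=517/120, min=4, spread=37/120
Step 3: max=9179/2160, min=1613/400, spread=293/1350
Step 4: max=182059/43200, min=29191/7200, spread=6913/43200
Step 5: max=1637767/388800, min=163001/40000, spread=333733/2430000
Step 6: max=244673009/58320000, min=26462383/6480000, spread=3255781/29160000
Step 7: max=7330311299/1749600000, min=796176733/194400000, spread=82360351/874800000
Step 8: max=219417022841/52488000000, min=23918651911/5832000000, spread=2074577821/26244000000

Answer: 1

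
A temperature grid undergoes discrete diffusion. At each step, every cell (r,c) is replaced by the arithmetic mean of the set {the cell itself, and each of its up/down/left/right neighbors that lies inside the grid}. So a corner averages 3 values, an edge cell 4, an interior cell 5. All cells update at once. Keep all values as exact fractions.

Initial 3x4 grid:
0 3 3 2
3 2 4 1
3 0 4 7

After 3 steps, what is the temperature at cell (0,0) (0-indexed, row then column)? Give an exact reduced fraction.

Answer: 43/20

Derivation:
Step 1: cell (0,0) = 2
Step 2: cell (0,0) = 2
Step 3: cell (0,0) = 43/20
Full grid after step 3:
  43/20 909/400 3217/1200 1003/360
  1271/600 1243/500 2821/1000 7649/2400
  407/180 763/300 79/25 401/120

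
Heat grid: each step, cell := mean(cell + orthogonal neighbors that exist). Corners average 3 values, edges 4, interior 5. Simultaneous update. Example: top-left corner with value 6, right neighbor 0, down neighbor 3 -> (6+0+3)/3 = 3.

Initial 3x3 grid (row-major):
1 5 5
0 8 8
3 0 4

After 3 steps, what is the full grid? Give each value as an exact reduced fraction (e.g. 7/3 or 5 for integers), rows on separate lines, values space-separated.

After step 1:
  2 19/4 6
  3 21/5 25/4
  1 15/4 4
After step 2:
  13/4 339/80 17/3
  51/20 439/100 409/80
  31/12 259/80 14/3
After step 3:
  803/240 21053/4800 901/180
  479/150 7811/2000 23803/4800
  2009/720 5951/1600 781/180

Answer: 803/240 21053/4800 901/180
479/150 7811/2000 23803/4800
2009/720 5951/1600 781/180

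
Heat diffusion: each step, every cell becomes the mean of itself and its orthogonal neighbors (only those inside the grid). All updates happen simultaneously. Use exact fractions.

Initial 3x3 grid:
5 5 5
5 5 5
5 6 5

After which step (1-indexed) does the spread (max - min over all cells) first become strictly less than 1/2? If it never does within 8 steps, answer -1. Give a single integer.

Answer: 1

Derivation:
Step 1: max=16/3, min=5, spread=1/3
  -> spread < 1/2 first at step 1
Step 2: max=1267/240, min=5, spread=67/240
Step 3: max=11237/2160, min=1007/200, spread=1807/10800
Step 4: max=4477963/864000, min=27361/5400, spread=33401/288000
Step 5: max=40109933/7776000, min=2743391/540000, spread=3025513/38880000
Step 6: max=16016926867/3110400000, min=146755949/28800000, spread=53531/995328
Step 7: max=959152925849/186624000000, min=39671116051/7776000000, spread=450953/11943936
Step 8: max=57496103560603/11197440000000, min=4766608610519/933120000000, spread=3799043/143327232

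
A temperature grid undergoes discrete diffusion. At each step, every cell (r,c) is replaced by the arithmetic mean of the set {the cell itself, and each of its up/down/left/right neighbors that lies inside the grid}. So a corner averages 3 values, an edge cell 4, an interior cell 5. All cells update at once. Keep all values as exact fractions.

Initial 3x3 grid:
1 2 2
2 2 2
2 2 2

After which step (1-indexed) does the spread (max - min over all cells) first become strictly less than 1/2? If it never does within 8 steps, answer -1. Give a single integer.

Answer: 1

Derivation:
Step 1: max=2, min=5/3, spread=1/3
  -> spread < 1/2 first at step 1
Step 2: max=2, min=31/18, spread=5/18
Step 3: max=2, min=391/216, spread=41/216
Step 4: max=709/360, min=23789/12960, spread=347/2592
Step 5: max=7043/3600, min=1448263/777600, spread=2921/31104
Step 6: max=838517/432000, min=87483461/46656000, spread=24611/373248
Step 7: max=18783259/9720000, min=5279997967/2799360000, spread=207329/4478976
Step 8: max=997998401/518400000, min=317893247549/167961600000, spread=1746635/53747712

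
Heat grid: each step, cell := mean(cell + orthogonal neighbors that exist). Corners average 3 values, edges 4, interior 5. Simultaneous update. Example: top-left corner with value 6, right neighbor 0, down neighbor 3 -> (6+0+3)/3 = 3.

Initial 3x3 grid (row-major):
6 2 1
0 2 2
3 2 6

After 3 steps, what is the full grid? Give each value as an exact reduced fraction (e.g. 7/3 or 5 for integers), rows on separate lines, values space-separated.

Answer: 2543/1080 35647/14400 2483/1080
36247/14400 7057/3000 4183/1600
647/270 12899/4800 356/135

Derivation:
After step 1:
  8/3 11/4 5/3
  11/4 8/5 11/4
  5/3 13/4 10/3
After step 2:
  49/18 521/240 43/18
  521/240 131/50 187/80
  23/9 197/80 28/9
After step 3:
  2543/1080 35647/14400 2483/1080
  36247/14400 7057/3000 4183/1600
  647/270 12899/4800 356/135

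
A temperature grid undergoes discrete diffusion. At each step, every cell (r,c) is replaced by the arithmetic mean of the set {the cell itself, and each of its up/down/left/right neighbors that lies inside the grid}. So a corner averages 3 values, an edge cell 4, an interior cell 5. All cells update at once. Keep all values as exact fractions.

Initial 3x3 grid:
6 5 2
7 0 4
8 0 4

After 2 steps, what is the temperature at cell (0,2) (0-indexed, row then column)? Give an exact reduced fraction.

Answer: 113/36

Derivation:
Step 1: cell (0,2) = 11/3
Step 2: cell (0,2) = 113/36
Full grid after step 2:
  29/6 967/240 113/36
  389/80 86/25 361/120
  53/12 52/15 49/18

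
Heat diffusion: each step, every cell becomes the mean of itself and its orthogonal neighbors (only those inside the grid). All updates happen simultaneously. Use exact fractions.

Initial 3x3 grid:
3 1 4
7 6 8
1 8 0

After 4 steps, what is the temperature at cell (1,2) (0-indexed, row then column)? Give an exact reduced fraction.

Step 1: cell (1,2) = 9/2
Step 2: cell (1,2) = 121/24
Step 3: cell (1,2) = 6509/1440
Step 4: cell (1,2) = 403213/86400
Full grid after step 4:
  111193/25920 127871/28800 28517/6480
  262517/57600 10091/2250 403213/86400
  29747/6480 822701/172800 121223/25920

Answer: 403213/86400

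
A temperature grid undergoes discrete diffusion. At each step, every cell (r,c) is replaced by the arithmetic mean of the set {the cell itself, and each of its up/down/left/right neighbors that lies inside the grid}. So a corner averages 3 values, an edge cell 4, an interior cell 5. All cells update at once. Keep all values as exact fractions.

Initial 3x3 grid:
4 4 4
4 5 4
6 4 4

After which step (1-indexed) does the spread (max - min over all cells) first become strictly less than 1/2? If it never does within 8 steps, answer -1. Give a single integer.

Answer: 3

Derivation:
Step 1: max=19/4, min=4, spread=3/4
Step 2: max=85/18, min=329/80, spread=439/720
Step 3: max=4871/1080, min=1487/360, spread=41/108
  -> spread < 1/2 first at step 3
Step 4: max=290737/64800, min=91129/21600, spread=347/1296
Step 5: max=17195639/3888000, min=5488463/1296000, spread=2921/15552
Step 6: max=1027115233/233280000, min=332117161/77760000, spread=24611/186624
Step 7: max=61284185351/13996800000, min=19996126367/4665600000, spread=207329/2239488
Step 8: max=3667070713297/839808000000, min=1204162789849/279936000000, spread=1746635/26873856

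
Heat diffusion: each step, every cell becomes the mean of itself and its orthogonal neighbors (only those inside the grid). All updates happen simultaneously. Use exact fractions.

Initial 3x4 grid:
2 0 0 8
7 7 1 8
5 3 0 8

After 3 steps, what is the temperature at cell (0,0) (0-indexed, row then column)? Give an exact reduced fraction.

Answer: 839/240

Derivation:
Step 1: cell (0,0) = 3
Step 2: cell (0,0) = 7/2
Step 3: cell (0,0) = 839/240
Full grid after step 3:
  839/240 3943/1200 6437/1800 9287/2160
  19187/4800 3619/1000 11627/3000 65381/14400
  763/180 3187/800 29123/7200 617/135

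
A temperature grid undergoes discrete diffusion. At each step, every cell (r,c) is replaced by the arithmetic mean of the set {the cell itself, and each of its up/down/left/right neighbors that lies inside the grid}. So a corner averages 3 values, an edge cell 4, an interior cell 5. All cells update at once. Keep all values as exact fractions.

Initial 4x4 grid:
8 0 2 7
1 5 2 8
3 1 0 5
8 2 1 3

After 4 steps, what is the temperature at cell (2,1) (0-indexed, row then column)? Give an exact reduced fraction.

Step 1: cell (2,1) = 11/5
Step 2: cell (2,1) = 241/100
Step 3: cell (2,1) = 4301/1500
Step 4: cell (2,1) = 6493/2250
Full grid after step 4:
  17797/5400 117397/36000 399779/108000 6463/1620
  37619/12000 47707/15000 75161/22500 411029/108000
  340063/108000 6493/2250 45407/15000 13083/4000
  12353/4050 310813/108000 99707/36000 16097/5400

Answer: 6493/2250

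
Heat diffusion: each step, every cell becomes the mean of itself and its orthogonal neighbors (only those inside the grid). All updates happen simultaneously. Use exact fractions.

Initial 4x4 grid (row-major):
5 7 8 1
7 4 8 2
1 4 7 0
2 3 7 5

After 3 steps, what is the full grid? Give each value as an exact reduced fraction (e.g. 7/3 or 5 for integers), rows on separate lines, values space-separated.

After step 1:
  19/3 6 6 11/3
  17/4 6 29/5 11/4
  7/2 19/5 26/5 7/2
  2 4 11/2 4
After step 2:
  199/36 73/12 161/30 149/36
  241/48 517/100 103/20 943/240
  271/80 9/2 119/25 309/80
  19/6 153/40 187/40 13/3
After step 3:
  2395/432 19933/3600 3733/720 9673/2160
  34391/7200 31109/6000 29251/6000 6149/1440
  643/160 8657/2000 9179/2000 3377/800
  2491/720 97/24 2639/600 3089/720

Answer: 2395/432 19933/3600 3733/720 9673/2160
34391/7200 31109/6000 29251/6000 6149/1440
643/160 8657/2000 9179/2000 3377/800
2491/720 97/24 2639/600 3089/720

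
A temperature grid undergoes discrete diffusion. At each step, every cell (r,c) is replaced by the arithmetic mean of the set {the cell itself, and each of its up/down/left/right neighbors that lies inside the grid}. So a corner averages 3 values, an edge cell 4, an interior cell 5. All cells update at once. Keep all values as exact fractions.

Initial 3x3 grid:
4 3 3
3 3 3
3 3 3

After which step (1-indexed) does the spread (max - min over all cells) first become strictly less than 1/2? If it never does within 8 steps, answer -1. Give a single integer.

Step 1: max=10/3, min=3, spread=1/3
  -> spread < 1/2 first at step 1
Step 2: max=59/18, min=3, spread=5/18
Step 3: max=689/216, min=3, spread=41/216
Step 4: max=41011/12960, min=1091/360, spread=347/2592
Step 5: max=2439737/777600, min=10957/3600, spread=2921/31104
Step 6: max=145796539/46656000, min=1321483/432000, spread=24611/373248
Step 7: max=8716802033/2799360000, min=29816741/9720000, spread=207329/4478976
Step 8: max=521914752451/167961600000, min=1594001599/518400000, spread=1746635/53747712

Answer: 1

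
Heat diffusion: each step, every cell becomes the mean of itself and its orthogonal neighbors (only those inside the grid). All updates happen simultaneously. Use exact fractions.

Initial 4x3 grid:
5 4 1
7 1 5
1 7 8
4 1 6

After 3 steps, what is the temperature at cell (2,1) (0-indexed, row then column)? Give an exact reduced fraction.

Step 1: cell (2,1) = 18/5
Step 2: cell (2,1) = 483/100
Step 3: cell (2,1) = 1023/250
Full grid after step 3:
  563/135 53543/14400 2147/540
  28079/7200 26107/6000 29279/7200
  9983/2400 1023/250 11683/2400
  293/80 10613/2400 3317/720

Answer: 1023/250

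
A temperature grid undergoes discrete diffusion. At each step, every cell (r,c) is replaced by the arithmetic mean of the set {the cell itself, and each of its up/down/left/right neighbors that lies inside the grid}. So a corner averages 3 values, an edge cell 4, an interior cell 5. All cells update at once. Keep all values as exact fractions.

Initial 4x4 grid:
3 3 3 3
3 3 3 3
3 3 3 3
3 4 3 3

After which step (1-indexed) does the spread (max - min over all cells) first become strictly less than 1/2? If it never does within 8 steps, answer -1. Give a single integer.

Answer: 1

Derivation:
Step 1: max=10/3, min=3, spread=1/3
  -> spread < 1/2 first at step 1
Step 2: max=391/120, min=3, spread=31/120
Step 3: max=3451/1080, min=3, spread=211/1080
Step 4: max=340843/108000, min=3, spread=16843/108000
Step 5: max=3054643/972000, min=27079/9000, spread=130111/972000
Step 6: max=91122367/29160000, min=1627159/540000, spread=3255781/29160000
Step 7: max=2724753691/874800000, min=1631107/540000, spread=82360351/874800000
Step 8: max=81483316891/26244000000, min=294106441/97200000, spread=2074577821/26244000000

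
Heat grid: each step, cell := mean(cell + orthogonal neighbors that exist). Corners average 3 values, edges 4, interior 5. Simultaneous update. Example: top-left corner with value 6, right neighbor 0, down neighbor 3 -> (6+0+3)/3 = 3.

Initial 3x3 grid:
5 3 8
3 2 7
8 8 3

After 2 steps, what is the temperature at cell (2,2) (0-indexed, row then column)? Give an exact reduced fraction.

Answer: 65/12

Derivation:
Step 1: cell (2,2) = 6
Step 2: cell (2,2) = 65/12
Full grid after step 2:
  38/9 563/120 31/6
  191/40 477/100 27/5
  193/36 1331/240 65/12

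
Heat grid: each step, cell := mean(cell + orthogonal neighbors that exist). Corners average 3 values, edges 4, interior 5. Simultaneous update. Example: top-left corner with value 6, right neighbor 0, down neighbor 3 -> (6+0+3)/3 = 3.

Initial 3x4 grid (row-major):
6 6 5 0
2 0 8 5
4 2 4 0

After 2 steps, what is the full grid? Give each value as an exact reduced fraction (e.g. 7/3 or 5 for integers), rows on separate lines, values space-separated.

After step 1:
  14/3 17/4 19/4 10/3
  3 18/5 22/5 13/4
  8/3 5/2 7/2 3
After step 2:
  143/36 259/60 251/60 34/9
  209/60 71/20 39/10 839/240
  49/18 46/15 67/20 13/4

Answer: 143/36 259/60 251/60 34/9
209/60 71/20 39/10 839/240
49/18 46/15 67/20 13/4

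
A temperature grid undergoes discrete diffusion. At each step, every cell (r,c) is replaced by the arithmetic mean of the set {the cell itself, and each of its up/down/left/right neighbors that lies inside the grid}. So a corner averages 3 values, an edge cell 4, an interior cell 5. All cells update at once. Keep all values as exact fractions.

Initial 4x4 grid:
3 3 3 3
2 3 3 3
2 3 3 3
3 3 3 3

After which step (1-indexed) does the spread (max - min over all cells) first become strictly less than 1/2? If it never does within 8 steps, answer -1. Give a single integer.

Step 1: max=3, min=5/2, spread=1/2
Step 2: max=3, min=157/60, spread=23/60
  -> spread < 1/2 first at step 2
Step 3: max=3, min=4849/1800, spread=551/1800
Step 4: max=671/225, min=29537/10800, spread=2671/10800
Step 5: max=267257/90000, min=4477573/1620000, spread=333053/1620000
Step 6: max=399227/135000, min=135326257/48600000, spread=8395463/48600000
Step 7: max=79526993/27000000, min=4083012049/1458000000, spread=211445573/1458000000
Step 8: max=3565923853/1215000000, min=4921651453/1749600000, spread=5331972383/43740000000

Answer: 2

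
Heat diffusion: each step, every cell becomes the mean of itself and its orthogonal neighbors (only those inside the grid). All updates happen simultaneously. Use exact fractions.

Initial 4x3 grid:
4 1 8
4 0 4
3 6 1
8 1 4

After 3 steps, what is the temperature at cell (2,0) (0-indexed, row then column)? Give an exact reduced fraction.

Step 1: cell (2,0) = 21/4
Step 2: cell (2,0) = 71/20
Step 3: cell (2,0) = 1163/300
Full grid after step 3:
  475/144 46429/14400 1525/432
  647/200 20591/6000 2899/900
  1163/300 6507/2000 2051/600
  2749/720 18233/4800 763/240

Answer: 1163/300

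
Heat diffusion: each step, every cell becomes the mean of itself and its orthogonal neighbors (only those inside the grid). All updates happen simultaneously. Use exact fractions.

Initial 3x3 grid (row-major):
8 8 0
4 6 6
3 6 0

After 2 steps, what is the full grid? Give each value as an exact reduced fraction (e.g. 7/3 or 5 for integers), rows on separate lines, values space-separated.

Answer: 209/36 137/24 79/18
89/16 47/10 53/12
40/9 217/48 43/12

Derivation:
After step 1:
  20/3 11/2 14/3
  21/4 6 3
  13/3 15/4 4
After step 2:
  209/36 137/24 79/18
  89/16 47/10 53/12
  40/9 217/48 43/12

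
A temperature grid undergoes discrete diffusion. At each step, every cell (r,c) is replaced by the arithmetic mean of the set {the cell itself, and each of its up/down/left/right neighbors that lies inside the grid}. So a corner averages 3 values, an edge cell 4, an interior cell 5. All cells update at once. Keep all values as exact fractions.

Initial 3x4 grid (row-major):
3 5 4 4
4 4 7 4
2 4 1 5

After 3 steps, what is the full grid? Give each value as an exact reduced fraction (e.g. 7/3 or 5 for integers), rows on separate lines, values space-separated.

Answer: 2891/720 1621/400 5393/1200 13/3
52081/14400 24539/6000 3043/750 15799/3600
7733/2160 6407/1800 7277/1800 427/108

Derivation:
After step 1:
  4 4 5 4
  13/4 24/5 4 5
  10/3 11/4 17/4 10/3
After step 2:
  15/4 89/20 17/4 14/3
  923/240 94/25 461/100 49/12
  28/9 227/60 43/12 151/36
After step 3:
  2891/720 1621/400 5393/1200 13/3
  52081/14400 24539/6000 3043/750 15799/3600
  7733/2160 6407/1800 7277/1800 427/108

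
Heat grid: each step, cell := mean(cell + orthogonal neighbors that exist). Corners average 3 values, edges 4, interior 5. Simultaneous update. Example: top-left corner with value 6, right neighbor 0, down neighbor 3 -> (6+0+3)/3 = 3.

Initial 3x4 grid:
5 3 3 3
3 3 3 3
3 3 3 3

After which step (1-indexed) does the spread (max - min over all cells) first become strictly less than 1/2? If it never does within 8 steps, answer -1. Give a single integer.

Answer: 3

Derivation:
Step 1: max=11/3, min=3, spread=2/3
Step 2: max=32/9, min=3, spread=5/9
Step 3: max=365/108, min=3, spread=41/108
  -> spread < 1/2 first at step 3
Step 4: max=43097/12960, min=3, spread=4217/12960
Step 5: max=2541949/777600, min=10879/3600, spread=38417/155520
Step 6: max=151168211/46656000, min=218597/72000, spread=1903471/9331200
Step 7: max=8999069089/2799360000, min=6595759/2160000, spread=18038617/111974400
Step 8: max=537152982851/167961600000, min=596126759/194400000, spread=883978523/6718464000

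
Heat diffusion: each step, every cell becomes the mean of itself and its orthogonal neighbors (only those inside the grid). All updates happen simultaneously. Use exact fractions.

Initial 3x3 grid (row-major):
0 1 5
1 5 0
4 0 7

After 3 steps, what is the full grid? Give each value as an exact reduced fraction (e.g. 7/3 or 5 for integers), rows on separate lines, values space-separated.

After step 1:
  2/3 11/4 2
  5/2 7/5 17/4
  5/3 4 7/3
After step 2:
  71/36 409/240 3
  187/120 149/50 599/240
  49/18 47/20 127/36
After step 3:
  3769/2160 34763/14400 12/5
  16619/7200 6653/3000 43213/14400
  2387/1080 579/200 6029/2160

Answer: 3769/2160 34763/14400 12/5
16619/7200 6653/3000 43213/14400
2387/1080 579/200 6029/2160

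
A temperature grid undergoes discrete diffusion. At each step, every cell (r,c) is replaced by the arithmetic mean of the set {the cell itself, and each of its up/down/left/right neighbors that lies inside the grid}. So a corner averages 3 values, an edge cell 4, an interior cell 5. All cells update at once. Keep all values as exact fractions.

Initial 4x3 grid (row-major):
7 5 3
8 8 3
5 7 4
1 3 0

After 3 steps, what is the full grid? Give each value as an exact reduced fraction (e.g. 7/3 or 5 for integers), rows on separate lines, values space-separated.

Answer: 1649/270 80827/14400 10567/2160
42631/7200 2003/375 1058/225
11837/2400 6857/1500 14293/3600
61/15 52267/14400 7319/2160

Derivation:
After step 1:
  20/3 23/4 11/3
  7 31/5 9/2
  21/4 27/5 7/2
  3 11/4 7/3
After step 2:
  233/36 1337/240 167/36
  1507/240 577/100 67/15
  413/80 231/50 59/15
  11/3 809/240 103/36
After step 3:
  1649/270 80827/14400 10567/2160
  42631/7200 2003/375 1058/225
  11837/2400 6857/1500 14293/3600
  61/15 52267/14400 7319/2160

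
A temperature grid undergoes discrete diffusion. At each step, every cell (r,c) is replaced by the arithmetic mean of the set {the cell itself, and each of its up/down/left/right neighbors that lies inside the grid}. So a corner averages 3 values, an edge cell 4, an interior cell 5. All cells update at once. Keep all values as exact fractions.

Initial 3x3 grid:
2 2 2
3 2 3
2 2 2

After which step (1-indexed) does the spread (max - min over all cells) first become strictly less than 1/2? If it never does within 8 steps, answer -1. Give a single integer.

Step 1: max=12/5, min=2, spread=2/5
  -> spread < 1/2 first at step 1
Step 2: max=559/240, min=109/50, spread=179/1200
Step 3: max=6823/3000, min=497/225, spread=589/9000
Step 4: max=1949551/864000, min=401081/180000, spread=121811/4320000
Step 5: max=24291607/10800000, min=1811423/810000, spread=417901/32400000
Step 6: max=6983369359/3110400000, min=1451063129/648000000, spread=91331699/15552000000
Step 7: max=87242654263/38880000000, min=6535255007/2916000000, spread=317762509/116640000000
Step 8: max=25115886886831/11197440000000, min=5229532008761/2332800000000, spread=70666223891/55987200000000

Answer: 1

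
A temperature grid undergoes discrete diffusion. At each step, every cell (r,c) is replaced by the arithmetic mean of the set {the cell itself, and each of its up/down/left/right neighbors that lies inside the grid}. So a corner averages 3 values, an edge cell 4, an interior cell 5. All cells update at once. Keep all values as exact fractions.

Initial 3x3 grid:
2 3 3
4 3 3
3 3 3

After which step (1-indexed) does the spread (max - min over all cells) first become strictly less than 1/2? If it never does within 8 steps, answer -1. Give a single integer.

Step 1: max=10/3, min=11/4, spread=7/12
Step 2: max=47/15, min=35/12, spread=13/60
  -> spread < 1/2 first at step 2
Step 3: max=422/135, min=14173/4800, spread=7483/43200
Step 4: max=332221/108000, min=128543/43200, spread=21727/216000
Step 5: max=2983711/972000, min=17277319/5760000, spread=10906147/155520000
Step 6: max=356120059/116640000, min=467265287/155520000, spread=36295/746496
Step 7: max=5333315837/1749600000, min=28125837589/9331200000, spread=305773/8957952
Step 8: max=1277320579381/419904000000, min=1689677694383/559872000000, spread=2575951/107495424

Answer: 2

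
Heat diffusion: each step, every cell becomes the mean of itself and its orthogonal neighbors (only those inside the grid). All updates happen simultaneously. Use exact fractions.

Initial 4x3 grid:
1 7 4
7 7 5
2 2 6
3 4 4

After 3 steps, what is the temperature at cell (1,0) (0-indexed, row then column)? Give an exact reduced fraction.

Step 1: cell (1,0) = 17/4
Step 2: cell (1,0) = 367/80
Step 3: cell (1,0) = 10711/2400
Full grid after step 3:
  577/120 71611/14400 5593/1080
  10711/2400 28739/6000 35783/7200
  3147/800 25429/6000 32473/7200
  323/90 54881/14400 562/135

Answer: 10711/2400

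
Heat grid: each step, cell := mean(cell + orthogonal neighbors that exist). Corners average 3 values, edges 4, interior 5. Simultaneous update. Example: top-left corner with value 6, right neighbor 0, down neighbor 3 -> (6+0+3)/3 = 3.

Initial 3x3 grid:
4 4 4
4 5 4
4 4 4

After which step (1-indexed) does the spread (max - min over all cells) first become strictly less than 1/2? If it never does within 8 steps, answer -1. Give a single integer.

Answer: 1

Derivation:
Step 1: max=17/4, min=4, spread=1/4
  -> spread < 1/2 first at step 1
Step 2: max=106/25, min=329/80, spread=51/400
Step 3: max=20023/4800, min=1487/360, spread=589/14400
Step 4: max=124943/30000, min=1193081/288000, spread=31859/1440000
Step 5: max=71811607/17280000, min=7464721/1800000, spread=751427/86400000
Step 6: max=448634687/108000000, min=4302263129/1036800000, spread=23149331/5184000000
Step 7: max=258314654263/62208000000, min=26894931889/6480000000, spread=616540643/311040000000
Step 8: max=1614312453983/388800000000, min=15493852008761/3732480000000, spread=17737747379/18662400000000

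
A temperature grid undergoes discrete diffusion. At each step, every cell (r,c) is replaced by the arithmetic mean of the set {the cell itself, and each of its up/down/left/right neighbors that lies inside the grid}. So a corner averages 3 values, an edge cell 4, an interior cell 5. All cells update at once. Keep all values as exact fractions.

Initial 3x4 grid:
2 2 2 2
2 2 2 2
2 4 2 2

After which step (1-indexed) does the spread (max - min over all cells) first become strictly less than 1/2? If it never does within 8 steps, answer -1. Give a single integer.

Step 1: max=8/3, min=2, spread=2/3
Step 2: max=151/60, min=2, spread=31/60
Step 3: max=1291/540, min=2, spread=211/540
  -> spread < 1/2 first at step 3
Step 4: max=124897/54000, min=1847/900, spread=14077/54000
Step 5: max=1112407/486000, min=111683/54000, spread=5363/24300
Step 6: max=32900809/14580000, min=62869/30000, spread=93859/583200
Step 7: max=1959874481/874800000, min=102536467/48600000, spread=4568723/34992000
Step 8: max=116756435629/52488000000, min=3097618889/1458000000, spread=8387449/83980800

Answer: 3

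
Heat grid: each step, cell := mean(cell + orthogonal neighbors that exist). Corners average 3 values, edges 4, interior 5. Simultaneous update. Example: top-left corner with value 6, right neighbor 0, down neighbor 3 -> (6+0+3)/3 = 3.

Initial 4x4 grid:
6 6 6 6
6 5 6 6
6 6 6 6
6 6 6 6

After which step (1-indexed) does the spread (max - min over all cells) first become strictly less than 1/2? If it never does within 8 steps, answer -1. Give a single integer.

Answer: 1

Derivation:
Step 1: max=6, min=23/4, spread=1/4
  -> spread < 1/2 first at step 1
Step 2: max=6, min=289/50, spread=11/50
Step 3: max=6, min=14033/2400, spread=367/2400
Step 4: max=3587/600, min=63229/10800, spread=1337/10800
Step 5: max=107531/18000, min=1902331/324000, spread=33227/324000
Step 6: max=643951/108000, min=57105673/9720000, spread=849917/9720000
Step 7: max=9651467/1620000, min=1715885653/291600000, spread=21378407/291600000
Step 8: max=2892311657/486000000, min=51521537629/8748000000, spread=540072197/8748000000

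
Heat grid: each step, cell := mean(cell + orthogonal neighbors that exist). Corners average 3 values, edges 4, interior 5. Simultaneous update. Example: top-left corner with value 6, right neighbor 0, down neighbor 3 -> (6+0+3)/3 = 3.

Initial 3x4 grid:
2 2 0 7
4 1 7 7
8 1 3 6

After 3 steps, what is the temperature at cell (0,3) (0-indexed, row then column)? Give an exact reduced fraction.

Step 1: cell (0,3) = 14/3
Step 2: cell (0,3) = 185/36
Step 3: cell (0,3) = 2449/540
Full grid after step 3:
  157/54 20941/7200 28021/7200 2449/540
  15289/4800 3433/1000 3973/1000 23989/4800
  1573/432 3277/900 15823/3600 10541/2160

Answer: 2449/540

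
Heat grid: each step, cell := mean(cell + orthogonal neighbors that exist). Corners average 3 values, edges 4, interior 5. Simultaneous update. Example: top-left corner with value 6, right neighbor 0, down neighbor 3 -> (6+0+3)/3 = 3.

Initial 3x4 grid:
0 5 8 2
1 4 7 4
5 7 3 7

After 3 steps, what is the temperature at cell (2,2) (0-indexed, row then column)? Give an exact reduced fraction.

Answer: 7433/1440

Derivation:
Step 1: cell (2,2) = 6
Step 2: cell (2,2) = 1237/240
Step 3: cell (2,2) = 7433/1440
Full grid after step 3:
  279/80 1951/480 6983/1440 10687/2160
  1043/288 1327/300 589/120 3683/720
  8813/2160 6583/1440 7433/1440 10987/2160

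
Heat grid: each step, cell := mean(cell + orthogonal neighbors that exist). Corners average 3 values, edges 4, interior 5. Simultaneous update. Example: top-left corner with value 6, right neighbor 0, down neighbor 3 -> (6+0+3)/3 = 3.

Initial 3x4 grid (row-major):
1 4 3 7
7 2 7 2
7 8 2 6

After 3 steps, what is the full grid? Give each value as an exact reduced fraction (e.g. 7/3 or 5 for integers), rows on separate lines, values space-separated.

Answer: 793/180 9431/2400 10831/2400 1013/240
66181/14400 14767/3000 25349/6000 33923/7200
11951/2160 17659/3600 9017/1800 2363/540

Derivation:
After step 1:
  4 5/2 21/4 4
  17/4 28/5 16/5 11/2
  22/3 19/4 23/4 10/3
After step 2:
  43/12 347/80 299/80 59/12
  1271/240 203/50 253/50 481/120
  49/9 703/120 511/120 175/36
After step 3:
  793/180 9431/2400 10831/2400 1013/240
  66181/14400 14767/3000 25349/6000 33923/7200
  11951/2160 17659/3600 9017/1800 2363/540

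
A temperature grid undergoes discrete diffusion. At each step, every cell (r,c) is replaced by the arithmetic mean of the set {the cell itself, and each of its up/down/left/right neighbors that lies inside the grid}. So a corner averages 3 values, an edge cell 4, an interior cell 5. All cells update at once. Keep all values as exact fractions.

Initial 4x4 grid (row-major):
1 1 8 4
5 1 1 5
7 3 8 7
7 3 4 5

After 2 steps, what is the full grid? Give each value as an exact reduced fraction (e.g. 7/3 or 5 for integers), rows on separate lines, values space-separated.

Answer: 103/36 647/240 991/240 161/36
203/60 349/100 383/100 623/120
143/30 419/100 497/100 613/120
185/36 1159/240 1151/240 199/36

Derivation:
After step 1:
  7/3 11/4 7/2 17/3
  7/2 11/5 23/5 17/4
  11/2 22/5 23/5 25/4
  17/3 17/4 5 16/3
After step 2:
  103/36 647/240 991/240 161/36
  203/60 349/100 383/100 623/120
  143/30 419/100 497/100 613/120
  185/36 1159/240 1151/240 199/36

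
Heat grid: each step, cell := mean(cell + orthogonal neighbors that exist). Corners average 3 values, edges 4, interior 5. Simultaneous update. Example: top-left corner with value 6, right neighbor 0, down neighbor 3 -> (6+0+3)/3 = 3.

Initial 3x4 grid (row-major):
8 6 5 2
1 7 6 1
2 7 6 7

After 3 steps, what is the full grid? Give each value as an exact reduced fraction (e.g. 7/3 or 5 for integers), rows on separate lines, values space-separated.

Answer: 3673/720 4171/800 34339/7200 1817/432
35489/7200 30797/6000 29687/6000 16267/3600
5107/1080 9191/1800 18707/3600 131/27

Derivation:
After step 1:
  5 13/2 19/4 8/3
  9/2 27/5 5 4
  10/3 11/2 13/2 14/3
After step 2:
  16/3 433/80 227/48 137/36
  547/120 269/50 513/100 49/12
  40/9 311/60 65/12 91/18
After step 3:
  3673/720 4171/800 34339/7200 1817/432
  35489/7200 30797/6000 29687/6000 16267/3600
  5107/1080 9191/1800 18707/3600 131/27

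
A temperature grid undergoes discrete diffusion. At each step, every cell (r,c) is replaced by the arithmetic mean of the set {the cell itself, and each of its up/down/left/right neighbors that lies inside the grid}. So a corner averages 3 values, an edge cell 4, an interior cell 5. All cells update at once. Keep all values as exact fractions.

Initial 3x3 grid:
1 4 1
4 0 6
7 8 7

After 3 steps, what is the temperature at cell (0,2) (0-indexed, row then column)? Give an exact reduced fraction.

Step 1: cell (0,2) = 11/3
Step 2: cell (0,2) = 26/9
Step 3: cell (0,2) = 1921/540
Full grid after step 3:
  131/40 21799/7200 1921/540
  13687/3600 4271/1000 29599/7200
  5377/1080 35399/7200 947/180

Answer: 1921/540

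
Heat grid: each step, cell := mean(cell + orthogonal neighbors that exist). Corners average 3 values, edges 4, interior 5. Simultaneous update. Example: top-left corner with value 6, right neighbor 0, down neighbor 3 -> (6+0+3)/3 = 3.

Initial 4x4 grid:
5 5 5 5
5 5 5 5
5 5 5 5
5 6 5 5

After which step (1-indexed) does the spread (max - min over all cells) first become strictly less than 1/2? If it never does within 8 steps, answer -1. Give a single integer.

Answer: 1

Derivation:
Step 1: max=16/3, min=5, spread=1/3
  -> spread < 1/2 first at step 1
Step 2: max=631/120, min=5, spread=31/120
Step 3: max=5611/1080, min=5, spread=211/1080
Step 4: max=556843/108000, min=5, spread=16843/108000
Step 5: max=4998643/972000, min=45079/9000, spread=130111/972000
Step 6: max=149442367/29160000, min=2707159/540000, spread=3255781/29160000
Step 7: max=4474353691/874800000, min=2711107/540000, spread=82360351/874800000
Step 8: max=133971316891/26244000000, min=488506441/97200000, spread=2074577821/26244000000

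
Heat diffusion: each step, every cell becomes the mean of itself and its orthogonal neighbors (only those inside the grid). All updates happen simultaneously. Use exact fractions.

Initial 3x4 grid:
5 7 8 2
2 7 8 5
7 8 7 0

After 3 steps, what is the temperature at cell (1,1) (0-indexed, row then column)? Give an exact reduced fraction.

Step 1: cell (1,1) = 32/5
Step 2: cell (1,1) = 653/100
Step 3: cell (1,1) = 36167/6000
Full grid after step 3:
  12289/2160 21917/3600 6929/1200 259/48
  85093/14400 36167/6000 11819/2000 8107/1600
  12829/2160 22367/3600 6779/1200 247/48

Answer: 36167/6000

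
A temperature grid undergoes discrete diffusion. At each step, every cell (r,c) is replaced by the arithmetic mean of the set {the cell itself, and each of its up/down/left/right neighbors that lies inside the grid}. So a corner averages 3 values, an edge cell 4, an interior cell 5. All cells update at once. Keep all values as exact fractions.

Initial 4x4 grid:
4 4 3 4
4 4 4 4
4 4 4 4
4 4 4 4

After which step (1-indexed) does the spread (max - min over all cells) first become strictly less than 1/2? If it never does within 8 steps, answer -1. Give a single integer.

Step 1: max=4, min=11/3, spread=1/3
  -> spread < 1/2 first at step 1
Step 2: max=4, min=449/120, spread=31/120
Step 3: max=4, min=4109/1080, spread=211/1080
Step 4: max=4, min=415157/108000, spread=16843/108000
Step 5: max=35921/9000, min=3749357/972000, spread=130111/972000
Step 6: max=2152841/540000, min=112997633/29160000, spread=3255781/29160000
Step 7: max=2148893/540000, min=3398846309/874800000, spread=82360351/874800000
Step 8: max=386293559/97200000, min=102224683109/26244000000, spread=2074577821/26244000000

Answer: 1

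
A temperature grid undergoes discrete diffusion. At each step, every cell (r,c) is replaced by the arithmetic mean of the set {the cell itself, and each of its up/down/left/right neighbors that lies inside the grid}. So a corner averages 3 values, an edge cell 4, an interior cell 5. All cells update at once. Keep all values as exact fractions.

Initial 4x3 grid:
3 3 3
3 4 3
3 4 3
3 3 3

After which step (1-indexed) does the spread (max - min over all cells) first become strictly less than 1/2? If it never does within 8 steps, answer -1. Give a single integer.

Answer: 1

Derivation:
Step 1: max=17/5, min=3, spread=2/5
  -> spread < 1/2 first at step 1
Step 2: max=331/100, min=253/80, spread=59/400
Step 3: max=6493/2000, min=2293/720, spread=139/2250
Step 4: max=387787/120000, min=922853/288000, spread=39179/1440000
Step 5: max=23205233/7200000, min=8323723/2592000, spread=377011/32400000
Step 6: max=1391060947/432000000, min=3332670893/1036800000, spread=29376899/5184000000
Step 7: max=83425105673/25920000000, min=200062028887/62208000000, spread=791123641/311040000000
Step 8: max=5004552132907/1555200000000, min=12006289510133/3732480000000, spread=23178044219/18662400000000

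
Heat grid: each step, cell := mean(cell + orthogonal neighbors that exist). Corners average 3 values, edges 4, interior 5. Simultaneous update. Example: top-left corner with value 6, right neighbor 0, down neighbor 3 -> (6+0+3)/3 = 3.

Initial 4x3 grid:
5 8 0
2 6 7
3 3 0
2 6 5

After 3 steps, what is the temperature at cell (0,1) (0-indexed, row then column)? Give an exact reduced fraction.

Step 1: cell (0,1) = 19/4
Step 2: cell (0,1) = 399/80
Step 3: cell (0,1) = 21677/4800
Full grid after step 3:
  3299/720 21677/4800 3269/720
  409/100 8573/2000 409/100
  6667/1800 11227/3000 6967/1800
  3803/1080 829/225 1999/540

Answer: 21677/4800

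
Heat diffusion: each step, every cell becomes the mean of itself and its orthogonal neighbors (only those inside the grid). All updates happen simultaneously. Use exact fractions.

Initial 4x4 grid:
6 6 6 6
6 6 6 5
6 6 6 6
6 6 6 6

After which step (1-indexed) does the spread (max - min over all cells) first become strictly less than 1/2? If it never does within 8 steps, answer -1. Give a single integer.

Answer: 1

Derivation:
Step 1: max=6, min=17/3, spread=1/3
  -> spread < 1/2 first at step 1
Step 2: max=6, min=689/120, spread=31/120
Step 3: max=6, min=6269/1080, spread=211/1080
Step 4: max=6, min=631157/108000, spread=16843/108000
Step 5: max=53921/9000, min=5693357/972000, spread=130111/972000
Step 6: max=3232841/540000, min=171317633/29160000, spread=3255781/29160000
Step 7: max=3228893/540000, min=5148446309/874800000, spread=82360351/874800000
Step 8: max=580693559/97200000, min=154712683109/26244000000, spread=2074577821/26244000000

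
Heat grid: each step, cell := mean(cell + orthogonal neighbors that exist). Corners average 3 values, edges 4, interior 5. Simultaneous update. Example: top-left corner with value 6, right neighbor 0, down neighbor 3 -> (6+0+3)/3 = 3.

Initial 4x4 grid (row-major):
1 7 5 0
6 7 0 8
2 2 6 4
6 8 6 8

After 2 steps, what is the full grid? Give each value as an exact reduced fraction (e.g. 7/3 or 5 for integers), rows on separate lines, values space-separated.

After step 1:
  14/3 5 3 13/3
  4 22/5 26/5 3
  4 5 18/5 13/2
  16/3 11/2 7 6
After step 2:
  41/9 64/15 263/60 31/9
  64/15 118/25 96/25 571/120
  55/12 9/2 273/50 191/40
  89/18 137/24 221/40 13/2

Answer: 41/9 64/15 263/60 31/9
64/15 118/25 96/25 571/120
55/12 9/2 273/50 191/40
89/18 137/24 221/40 13/2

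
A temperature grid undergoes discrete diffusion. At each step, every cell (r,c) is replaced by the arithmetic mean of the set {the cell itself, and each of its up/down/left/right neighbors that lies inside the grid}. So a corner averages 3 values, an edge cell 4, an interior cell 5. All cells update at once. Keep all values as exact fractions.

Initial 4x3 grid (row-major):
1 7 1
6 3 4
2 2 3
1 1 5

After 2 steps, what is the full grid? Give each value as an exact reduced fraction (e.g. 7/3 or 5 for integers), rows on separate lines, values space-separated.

Answer: 32/9 241/60 13/4
889/240 307/100 293/80
557/240 151/50 229/80
19/9 527/240 35/12

Derivation:
After step 1:
  14/3 3 4
  3 22/5 11/4
  11/4 11/5 7/2
  4/3 9/4 3
After step 2:
  32/9 241/60 13/4
  889/240 307/100 293/80
  557/240 151/50 229/80
  19/9 527/240 35/12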